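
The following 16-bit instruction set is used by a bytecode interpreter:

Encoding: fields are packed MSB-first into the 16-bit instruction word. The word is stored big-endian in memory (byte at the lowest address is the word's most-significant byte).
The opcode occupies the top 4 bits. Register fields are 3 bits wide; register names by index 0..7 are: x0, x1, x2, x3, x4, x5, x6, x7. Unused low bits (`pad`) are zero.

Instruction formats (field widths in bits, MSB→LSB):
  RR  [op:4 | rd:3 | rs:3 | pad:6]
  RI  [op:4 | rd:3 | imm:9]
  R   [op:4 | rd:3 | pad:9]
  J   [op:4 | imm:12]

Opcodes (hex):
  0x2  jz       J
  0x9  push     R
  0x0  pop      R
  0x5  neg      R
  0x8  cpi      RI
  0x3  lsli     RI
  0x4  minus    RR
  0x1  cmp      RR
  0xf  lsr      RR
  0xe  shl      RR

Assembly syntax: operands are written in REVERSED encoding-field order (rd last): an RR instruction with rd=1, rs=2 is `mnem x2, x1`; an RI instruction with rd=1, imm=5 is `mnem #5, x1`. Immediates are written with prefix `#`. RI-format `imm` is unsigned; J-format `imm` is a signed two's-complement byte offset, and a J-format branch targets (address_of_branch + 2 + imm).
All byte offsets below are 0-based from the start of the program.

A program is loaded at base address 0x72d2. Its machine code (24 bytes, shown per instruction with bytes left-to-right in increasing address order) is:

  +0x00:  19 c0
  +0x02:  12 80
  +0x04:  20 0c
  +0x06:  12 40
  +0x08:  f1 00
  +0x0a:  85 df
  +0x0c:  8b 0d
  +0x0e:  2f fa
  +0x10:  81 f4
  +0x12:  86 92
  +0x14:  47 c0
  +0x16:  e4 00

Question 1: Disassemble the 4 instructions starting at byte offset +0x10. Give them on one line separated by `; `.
@+10  big-endian(81 f4) = 0x81f4
  opcode bits[15:12]=0x8: cpi/RI
  [11:9] rd=0 = x0
  [8:0] imm=500 = #500
@+12  big-endian(86 92) = 0x8692
  opcode bits[15:12]=0x8: cpi/RI
  [11:9] rd=3 = x3
  [8:0] imm=146 = #146
@+14  big-endian(47 c0) = 0x47c0
  opcode bits[15:12]=0x4: minus/RR
  [11:9] rd=3 = x3
  [8:6] rs=7 = x7
@+16  big-endian(e4 00) = 0xe400
  opcode bits[15:12]=0xe: shl/RR
  [11:9] rd=2 = x2
  [8:6] rs=0 = x0

cpi #500, x0; cpi #146, x3; minus x7, x3; shl x0, x2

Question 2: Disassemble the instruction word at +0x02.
cmp x2, x1

@+02  big-endian(12 80) = 0x1280
  op=0x1280>>12=0x1 ⇒ cmp (RR)
  rd: (w>>9)&0x7=0x1 → x1
  rs: (w>>6)&0x7=0x2 → x2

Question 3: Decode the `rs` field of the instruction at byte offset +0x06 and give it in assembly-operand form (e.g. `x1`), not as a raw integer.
off 0x06: read 12 40 as big → 0x1240
  top 4b → 0x1 → cmp [RR]
  rd@[11:9]=0x1 ⇒ x1
  rs@[8:6]=0x1 ⇒ x1

x1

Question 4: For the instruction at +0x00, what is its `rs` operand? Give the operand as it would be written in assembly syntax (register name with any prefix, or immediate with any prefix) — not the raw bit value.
x7

+0x00: 19 c0 ⇒ word 0x19c0 (big)
  op=0x19c0>>12=0x1 ⇒ cmp (RR)
  rd: (w>>9)&0x7=0x4 → x4
  rs: (w>>6)&0x7=0x7 → x7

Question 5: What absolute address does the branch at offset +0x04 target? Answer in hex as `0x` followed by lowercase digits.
0x72e4

[04] 20 0c → 0x200c
  top 4b → 0x2 → jz [J]
  imm: (w>>0)&0xfff=0xc → #12
  target = base 0x72d2 + off 0x04 + 2 + imm 12 = 0x72e4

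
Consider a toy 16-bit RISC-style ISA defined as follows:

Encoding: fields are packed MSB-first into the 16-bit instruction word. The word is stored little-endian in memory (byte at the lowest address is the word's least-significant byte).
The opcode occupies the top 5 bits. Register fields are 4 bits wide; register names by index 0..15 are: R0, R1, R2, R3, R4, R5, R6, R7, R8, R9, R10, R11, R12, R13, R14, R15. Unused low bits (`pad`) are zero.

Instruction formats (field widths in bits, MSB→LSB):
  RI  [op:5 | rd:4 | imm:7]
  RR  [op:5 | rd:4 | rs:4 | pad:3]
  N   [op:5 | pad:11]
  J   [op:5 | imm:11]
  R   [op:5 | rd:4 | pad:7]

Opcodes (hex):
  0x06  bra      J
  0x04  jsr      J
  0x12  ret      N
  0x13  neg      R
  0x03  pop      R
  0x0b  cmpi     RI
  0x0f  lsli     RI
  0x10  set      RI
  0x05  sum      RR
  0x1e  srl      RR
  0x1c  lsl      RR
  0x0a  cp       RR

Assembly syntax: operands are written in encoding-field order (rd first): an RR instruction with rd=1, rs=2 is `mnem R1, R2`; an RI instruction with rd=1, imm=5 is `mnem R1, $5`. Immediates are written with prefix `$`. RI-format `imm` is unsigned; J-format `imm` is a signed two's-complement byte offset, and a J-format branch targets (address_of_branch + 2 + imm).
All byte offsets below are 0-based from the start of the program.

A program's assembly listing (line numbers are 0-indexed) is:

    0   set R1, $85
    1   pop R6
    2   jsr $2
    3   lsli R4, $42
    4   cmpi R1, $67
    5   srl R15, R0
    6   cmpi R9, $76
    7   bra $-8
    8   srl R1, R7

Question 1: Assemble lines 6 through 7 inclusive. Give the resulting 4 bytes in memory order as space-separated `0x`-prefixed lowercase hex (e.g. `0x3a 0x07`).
6. cmpi fields op=0xb:5|rd=9:4|imm=76:7 → word 5ccch → cc 5c
7. bra fields op=0x6:5|imm=-8:11 → word 37f8h → f8 37

0xcc 0x5c 0xf8 0x37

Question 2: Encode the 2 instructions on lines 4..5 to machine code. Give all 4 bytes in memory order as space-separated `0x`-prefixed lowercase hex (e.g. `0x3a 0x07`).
line 4 (cmpi): pack op=0xb:5|rd=1:4|imm=67:7 = 0x58c3; little→ c3 58
line 5 (srl): pack op=0x1e:5|rd=15:4|rs=0:4|pad=0:3 = 0xf780; little→ 80 f7

0xc3 0x58 0x80 0xf7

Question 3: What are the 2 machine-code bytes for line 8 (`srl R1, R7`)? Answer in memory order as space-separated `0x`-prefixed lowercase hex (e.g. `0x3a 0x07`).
L8: srl op=0x1e:5|rd=1:4|rs=7:4|pad=0:3 ⇒ 0xf0b8 ⇒ little b8 f0

0xb8 0xf0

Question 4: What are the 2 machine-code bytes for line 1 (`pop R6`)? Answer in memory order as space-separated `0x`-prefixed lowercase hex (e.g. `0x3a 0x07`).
1. pop fields op=0x3:5|rd=6:4|pad=0:7 → word 1b00h → 00 1b

0x00 0x1b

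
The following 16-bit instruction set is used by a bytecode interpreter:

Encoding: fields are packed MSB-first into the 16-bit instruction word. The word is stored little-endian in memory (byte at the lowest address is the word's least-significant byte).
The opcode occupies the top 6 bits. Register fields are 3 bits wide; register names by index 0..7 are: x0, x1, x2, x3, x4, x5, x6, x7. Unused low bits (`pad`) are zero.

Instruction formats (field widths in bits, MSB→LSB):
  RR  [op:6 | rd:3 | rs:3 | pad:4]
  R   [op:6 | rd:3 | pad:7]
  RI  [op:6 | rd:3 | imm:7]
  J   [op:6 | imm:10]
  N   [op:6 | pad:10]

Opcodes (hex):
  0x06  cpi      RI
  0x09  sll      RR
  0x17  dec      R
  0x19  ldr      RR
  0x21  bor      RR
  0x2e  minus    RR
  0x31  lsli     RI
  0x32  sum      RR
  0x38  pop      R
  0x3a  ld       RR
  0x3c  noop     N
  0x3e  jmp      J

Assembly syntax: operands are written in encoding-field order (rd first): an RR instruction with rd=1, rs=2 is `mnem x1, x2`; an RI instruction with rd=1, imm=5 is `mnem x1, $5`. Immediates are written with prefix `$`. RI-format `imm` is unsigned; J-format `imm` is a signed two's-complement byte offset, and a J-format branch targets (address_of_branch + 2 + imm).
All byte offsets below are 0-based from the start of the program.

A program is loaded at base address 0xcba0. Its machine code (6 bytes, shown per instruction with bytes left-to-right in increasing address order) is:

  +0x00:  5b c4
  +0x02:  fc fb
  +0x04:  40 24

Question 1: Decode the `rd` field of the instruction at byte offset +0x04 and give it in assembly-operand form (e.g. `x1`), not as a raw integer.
x0

[04] 40 24 → 0x2440
  top 6b → 0x9 → sll [RR]
  rd: (w>>7)&0x7=0x0 → x0
  rs: (w>>4)&0x7=0x4 → x4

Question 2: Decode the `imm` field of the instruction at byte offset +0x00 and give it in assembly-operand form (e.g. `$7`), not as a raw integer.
$91

+0x00: 5b c4 ⇒ word 0xc45b (little)
  opcode bits[15:10]=0x31: lsli/RI
  [9:7] rd=0 = x0
  [6:0] imm=91 = $91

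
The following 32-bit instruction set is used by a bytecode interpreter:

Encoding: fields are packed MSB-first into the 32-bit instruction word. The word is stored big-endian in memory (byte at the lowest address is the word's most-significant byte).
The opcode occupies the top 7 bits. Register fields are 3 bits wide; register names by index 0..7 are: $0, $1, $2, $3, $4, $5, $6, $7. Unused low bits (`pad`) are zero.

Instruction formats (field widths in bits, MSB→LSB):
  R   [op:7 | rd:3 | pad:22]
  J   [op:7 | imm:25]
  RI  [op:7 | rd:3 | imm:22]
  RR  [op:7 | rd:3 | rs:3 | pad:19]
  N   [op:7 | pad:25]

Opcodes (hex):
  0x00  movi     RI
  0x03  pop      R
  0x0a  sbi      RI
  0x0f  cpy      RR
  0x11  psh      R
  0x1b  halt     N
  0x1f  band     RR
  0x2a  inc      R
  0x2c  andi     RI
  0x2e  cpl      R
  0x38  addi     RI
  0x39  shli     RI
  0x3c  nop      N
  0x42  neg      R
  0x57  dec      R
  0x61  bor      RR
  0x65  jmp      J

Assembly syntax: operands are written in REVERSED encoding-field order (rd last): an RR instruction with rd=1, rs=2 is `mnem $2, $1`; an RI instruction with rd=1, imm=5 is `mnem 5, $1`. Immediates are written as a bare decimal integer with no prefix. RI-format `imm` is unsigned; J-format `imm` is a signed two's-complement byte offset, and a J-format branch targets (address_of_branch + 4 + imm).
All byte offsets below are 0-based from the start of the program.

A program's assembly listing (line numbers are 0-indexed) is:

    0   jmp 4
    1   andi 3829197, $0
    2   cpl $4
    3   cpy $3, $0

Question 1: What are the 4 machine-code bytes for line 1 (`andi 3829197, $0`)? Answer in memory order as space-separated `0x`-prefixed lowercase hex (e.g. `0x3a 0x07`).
L1: andi op=0x2c:7|rd=0:3|imm=3829197:22 ⇒ 0x583a6dcd ⇒ big 58 3a 6d cd

0x58 0x3a 0x6d 0xcd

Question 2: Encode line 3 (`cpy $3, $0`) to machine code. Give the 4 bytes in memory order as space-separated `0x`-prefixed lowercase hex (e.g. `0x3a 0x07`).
0x1e 0x18 0x00 0x00

L3: cpy op=0xf:7|rd=0:3|rs=3:3|pad=0:19 ⇒ 0x1e180000 ⇒ big 1e 18 00 00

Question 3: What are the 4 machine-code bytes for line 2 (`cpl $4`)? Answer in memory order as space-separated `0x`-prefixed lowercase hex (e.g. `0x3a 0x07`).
0x5d 0x00 0x00 0x00

L2: cpl op=0x2e:7|rd=4:3|pad=0:22 ⇒ 0x5d000000 ⇒ big 5d 00 00 00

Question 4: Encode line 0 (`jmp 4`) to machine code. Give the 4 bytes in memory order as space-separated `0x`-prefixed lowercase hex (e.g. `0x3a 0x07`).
0xca 0x00 0x00 0x04

L0: jmp op=0x65:7|imm=4:25 ⇒ 0xca000004 ⇒ big ca 00 00 04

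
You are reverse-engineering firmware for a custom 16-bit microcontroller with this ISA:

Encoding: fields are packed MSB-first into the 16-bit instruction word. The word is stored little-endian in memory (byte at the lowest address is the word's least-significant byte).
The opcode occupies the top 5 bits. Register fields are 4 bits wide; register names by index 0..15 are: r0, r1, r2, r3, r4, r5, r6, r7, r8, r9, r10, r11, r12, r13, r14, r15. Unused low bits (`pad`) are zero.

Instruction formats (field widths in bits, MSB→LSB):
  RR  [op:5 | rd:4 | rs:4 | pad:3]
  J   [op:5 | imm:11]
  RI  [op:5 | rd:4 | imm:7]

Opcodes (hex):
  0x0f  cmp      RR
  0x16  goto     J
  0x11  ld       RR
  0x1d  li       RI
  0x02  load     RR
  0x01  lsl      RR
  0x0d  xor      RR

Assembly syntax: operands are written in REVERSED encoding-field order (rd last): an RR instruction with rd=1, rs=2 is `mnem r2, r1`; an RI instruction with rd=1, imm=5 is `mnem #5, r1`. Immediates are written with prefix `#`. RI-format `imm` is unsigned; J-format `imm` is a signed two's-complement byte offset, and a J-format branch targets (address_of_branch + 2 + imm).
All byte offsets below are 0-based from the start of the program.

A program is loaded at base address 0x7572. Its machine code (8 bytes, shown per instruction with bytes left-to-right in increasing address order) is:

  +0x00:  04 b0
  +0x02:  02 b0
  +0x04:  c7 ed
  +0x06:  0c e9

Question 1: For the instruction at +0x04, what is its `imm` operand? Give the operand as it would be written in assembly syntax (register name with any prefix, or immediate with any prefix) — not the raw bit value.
[04] c7 ed → 0xedc7
  opcode bits[15:11]=0x1d: li/RI
  rd: (w>>7)&0xf=0xb → r11
  imm: (w>>0)&0x7f=0x47 → #71

#71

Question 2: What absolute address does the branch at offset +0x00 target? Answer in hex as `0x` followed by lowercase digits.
+0x00: 04 b0 ⇒ word 0xb004 (little)
  top 5b → 0x16 → goto [J]
  imm: (w>>0)&0x7ff=0x4 → #4
  target = base 0x7572 + off 0x00 + 2 + imm 4 = 0x7578

0x7578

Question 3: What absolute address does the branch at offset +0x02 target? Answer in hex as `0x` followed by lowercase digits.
0x7578

[02] 02 b0 → 0xb002
  top 5b → 0x16 → goto [J]
  [10:0] imm=2 = #2
  target = base 0x7572 + off 0x02 + 2 + imm 2 = 0x7578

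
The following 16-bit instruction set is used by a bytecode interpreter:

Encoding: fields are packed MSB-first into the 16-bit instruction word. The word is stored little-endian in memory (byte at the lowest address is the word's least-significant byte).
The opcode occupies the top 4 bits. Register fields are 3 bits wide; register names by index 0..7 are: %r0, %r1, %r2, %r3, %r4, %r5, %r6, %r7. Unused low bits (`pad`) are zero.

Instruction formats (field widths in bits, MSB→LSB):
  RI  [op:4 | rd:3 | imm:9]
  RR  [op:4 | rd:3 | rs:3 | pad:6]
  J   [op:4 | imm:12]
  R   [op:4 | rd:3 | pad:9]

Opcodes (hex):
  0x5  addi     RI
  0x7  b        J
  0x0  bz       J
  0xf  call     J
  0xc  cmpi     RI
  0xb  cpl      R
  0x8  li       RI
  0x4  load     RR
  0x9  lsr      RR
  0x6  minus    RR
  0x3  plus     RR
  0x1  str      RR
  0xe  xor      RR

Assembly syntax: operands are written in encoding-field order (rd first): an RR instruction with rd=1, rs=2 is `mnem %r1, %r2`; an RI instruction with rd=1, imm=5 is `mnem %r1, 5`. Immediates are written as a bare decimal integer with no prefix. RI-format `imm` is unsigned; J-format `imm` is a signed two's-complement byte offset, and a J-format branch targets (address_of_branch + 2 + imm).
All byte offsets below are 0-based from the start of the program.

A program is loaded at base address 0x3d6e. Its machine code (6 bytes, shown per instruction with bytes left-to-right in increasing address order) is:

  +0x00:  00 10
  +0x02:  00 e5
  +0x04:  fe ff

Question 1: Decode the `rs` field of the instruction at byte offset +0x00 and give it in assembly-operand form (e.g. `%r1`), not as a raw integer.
[00] 00 10 → 0x1000
  op=0x1000>>12=0x1 ⇒ str (RR)
  [11:9] rd=0 = %r0
  [8:6] rs=0 = %r0

%r0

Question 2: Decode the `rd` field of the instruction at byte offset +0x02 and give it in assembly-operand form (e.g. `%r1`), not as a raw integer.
%r2

[02] 00 e5 → 0xe500
  opcode bits[15:12]=0xe: xor/RR
  rd@[11:9]=0x2 ⇒ %r2
  rs@[8:6]=0x4 ⇒ %r4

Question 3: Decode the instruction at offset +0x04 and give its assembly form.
@+04  little-endian(fe ff) = 0xfffe
  opcode bits[15:12]=0xf: call/J
  [11:0] imm=4094 (s12→-2) = -2

call -2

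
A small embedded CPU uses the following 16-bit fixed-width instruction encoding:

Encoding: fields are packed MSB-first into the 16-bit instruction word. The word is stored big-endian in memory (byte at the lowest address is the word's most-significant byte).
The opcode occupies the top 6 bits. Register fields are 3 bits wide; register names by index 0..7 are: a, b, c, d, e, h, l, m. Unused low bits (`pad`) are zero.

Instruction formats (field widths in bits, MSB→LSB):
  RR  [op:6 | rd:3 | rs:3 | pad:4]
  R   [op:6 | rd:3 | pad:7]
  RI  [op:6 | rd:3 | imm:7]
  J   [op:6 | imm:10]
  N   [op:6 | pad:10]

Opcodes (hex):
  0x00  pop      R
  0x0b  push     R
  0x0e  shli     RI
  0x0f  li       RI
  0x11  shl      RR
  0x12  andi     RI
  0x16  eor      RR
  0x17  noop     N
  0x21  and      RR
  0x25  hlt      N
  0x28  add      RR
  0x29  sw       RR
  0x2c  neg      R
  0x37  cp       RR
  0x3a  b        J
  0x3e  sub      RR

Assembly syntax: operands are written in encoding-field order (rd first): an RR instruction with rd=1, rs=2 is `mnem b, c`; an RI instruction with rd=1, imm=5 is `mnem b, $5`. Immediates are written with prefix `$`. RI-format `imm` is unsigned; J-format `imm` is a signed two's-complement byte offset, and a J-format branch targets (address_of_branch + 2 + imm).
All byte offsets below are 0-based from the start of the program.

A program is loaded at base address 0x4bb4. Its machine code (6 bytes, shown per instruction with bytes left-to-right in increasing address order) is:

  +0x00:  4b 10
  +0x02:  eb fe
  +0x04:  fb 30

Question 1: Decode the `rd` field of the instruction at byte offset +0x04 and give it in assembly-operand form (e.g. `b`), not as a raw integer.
[04] fb 30 → 0xfb30
  top 6b → 0x3e → sub [RR]
  rd@[9:7]=0x6 ⇒ l
  rs@[6:4]=0x3 ⇒ d

l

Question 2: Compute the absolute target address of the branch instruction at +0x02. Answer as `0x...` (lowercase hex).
+0x02: eb fe ⇒ word 0xebfe (big)
  op=0xebfe>>10=0x3a ⇒ b (J)
  [9:0] imm=1022 (s10→-2) = $-2
  target = base 0x4bb4 + off 0x02 + 2 + imm -2 = 0x4bb6

0x4bb6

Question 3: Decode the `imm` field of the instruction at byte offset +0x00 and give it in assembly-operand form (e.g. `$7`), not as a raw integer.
$16

[00] 4b 10 → 0x4b10
  opcode bits[15:10]=0x12: andi/RI
  [9:7] rd=6 = l
  [6:0] imm=16 = $16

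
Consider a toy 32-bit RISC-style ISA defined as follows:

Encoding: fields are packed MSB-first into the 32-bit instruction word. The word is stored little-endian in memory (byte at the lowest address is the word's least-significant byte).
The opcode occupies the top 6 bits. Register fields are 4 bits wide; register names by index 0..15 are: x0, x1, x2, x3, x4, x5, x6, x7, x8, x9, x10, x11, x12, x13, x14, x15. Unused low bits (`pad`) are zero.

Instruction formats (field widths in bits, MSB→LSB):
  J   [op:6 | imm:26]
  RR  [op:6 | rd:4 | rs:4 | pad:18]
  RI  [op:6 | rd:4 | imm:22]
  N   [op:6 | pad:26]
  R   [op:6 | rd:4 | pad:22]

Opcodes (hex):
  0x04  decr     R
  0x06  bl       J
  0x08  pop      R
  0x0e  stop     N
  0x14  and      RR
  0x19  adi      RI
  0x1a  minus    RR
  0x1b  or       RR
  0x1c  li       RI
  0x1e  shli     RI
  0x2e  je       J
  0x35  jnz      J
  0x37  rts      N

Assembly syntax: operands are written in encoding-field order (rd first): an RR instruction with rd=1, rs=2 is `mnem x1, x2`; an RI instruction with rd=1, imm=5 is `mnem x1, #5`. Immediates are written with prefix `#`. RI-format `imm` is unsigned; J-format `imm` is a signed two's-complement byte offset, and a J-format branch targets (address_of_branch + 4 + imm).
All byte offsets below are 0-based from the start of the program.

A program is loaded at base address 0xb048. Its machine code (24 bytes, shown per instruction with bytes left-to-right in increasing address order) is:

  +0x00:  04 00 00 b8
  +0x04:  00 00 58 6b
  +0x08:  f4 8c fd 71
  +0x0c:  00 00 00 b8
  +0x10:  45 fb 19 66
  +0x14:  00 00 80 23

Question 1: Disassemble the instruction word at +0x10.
+0x10: 45 fb 19 66 ⇒ word 0x6619fb45 (little)
  top 6b → 0x19 → adi [RI]
  rd@[25:22]=0x8 ⇒ x8
  imm@[21:0]=0x19fb45 ⇒ #1702725

adi x8, #1702725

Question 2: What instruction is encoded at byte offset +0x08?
[08] f4 8c fd 71 → 0x71fd8cf4
  op=0x71fd8cf4>>26=0x1c ⇒ li (RI)
  [25:22] rd=7 = x7
  [21:0] imm=4033780 = #4033780

li x7, #4033780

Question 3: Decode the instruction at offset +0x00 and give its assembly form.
je #4

[00] 04 00 00 b8 → 0xb8000004
  top 6b → 0x2e → je [J]
  imm@[25:0]=0x4 ⇒ #4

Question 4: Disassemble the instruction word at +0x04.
@+04  little-endian(00 00 58 6b) = 0x6b580000
  op=0x6b580000>>26=0x1a ⇒ minus (RR)
  rd: (w>>22)&0xf=0xd → x13
  rs: (w>>18)&0xf=0x6 → x6

minus x13, x6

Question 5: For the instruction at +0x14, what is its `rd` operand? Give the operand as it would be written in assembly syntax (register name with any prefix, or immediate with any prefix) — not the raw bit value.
x14

@+14  little-endian(00 00 80 23) = 0x23800000
  top 6b → 0x8 → pop [R]
  rd@[25:22]=0xe ⇒ x14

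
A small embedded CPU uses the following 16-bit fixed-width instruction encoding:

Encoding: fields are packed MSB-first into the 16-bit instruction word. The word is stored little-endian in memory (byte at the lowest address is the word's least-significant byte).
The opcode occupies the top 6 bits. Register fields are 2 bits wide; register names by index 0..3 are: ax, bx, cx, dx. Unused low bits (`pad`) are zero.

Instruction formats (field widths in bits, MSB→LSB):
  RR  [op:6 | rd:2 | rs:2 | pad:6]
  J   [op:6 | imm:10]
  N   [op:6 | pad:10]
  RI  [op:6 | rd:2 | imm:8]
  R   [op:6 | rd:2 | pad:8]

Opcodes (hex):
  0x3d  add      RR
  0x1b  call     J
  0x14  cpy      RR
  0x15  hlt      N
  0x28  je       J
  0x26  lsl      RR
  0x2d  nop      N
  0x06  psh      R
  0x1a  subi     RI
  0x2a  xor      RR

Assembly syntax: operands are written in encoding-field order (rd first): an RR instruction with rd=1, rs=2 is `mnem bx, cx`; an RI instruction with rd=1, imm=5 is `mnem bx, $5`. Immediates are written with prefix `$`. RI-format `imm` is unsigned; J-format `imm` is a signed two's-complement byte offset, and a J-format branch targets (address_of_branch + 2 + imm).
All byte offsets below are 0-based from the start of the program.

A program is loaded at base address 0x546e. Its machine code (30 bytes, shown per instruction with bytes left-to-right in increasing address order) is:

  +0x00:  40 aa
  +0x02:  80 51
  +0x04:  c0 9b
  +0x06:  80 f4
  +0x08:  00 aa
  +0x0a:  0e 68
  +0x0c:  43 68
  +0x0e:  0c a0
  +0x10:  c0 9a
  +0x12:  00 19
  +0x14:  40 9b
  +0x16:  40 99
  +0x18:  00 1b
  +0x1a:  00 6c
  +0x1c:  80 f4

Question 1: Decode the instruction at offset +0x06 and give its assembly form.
+0x06: 80 f4 ⇒ word 0xf480 (little)
  op=0xf480>>10=0x3d ⇒ add (RR)
  rd@[9:8]=0x0 ⇒ ax
  rs@[7:6]=0x2 ⇒ cx

add ax, cx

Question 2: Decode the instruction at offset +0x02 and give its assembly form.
off 0x02: read 80 51 as little → 0x5180
  op=0x5180>>10=0x14 ⇒ cpy (RR)
  rd@[9:8]=0x1 ⇒ bx
  rs@[7:6]=0x2 ⇒ cx

cpy bx, cx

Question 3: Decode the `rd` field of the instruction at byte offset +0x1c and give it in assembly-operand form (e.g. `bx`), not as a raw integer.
[1c] 80 f4 → 0xf480
  top 6b → 0x3d → add [RR]
  rd: (w>>8)&0x3=0x0 → ax
  rs: (w>>6)&0x3=0x2 → cx

ax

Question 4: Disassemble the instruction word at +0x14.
off 0x14: read 40 9b as little → 0x9b40
  top 6b → 0x26 → lsl [RR]
  rd@[9:8]=0x3 ⇒ dx
  rs@[7:6]=0x1 ⇒ bx

lsl dx, bx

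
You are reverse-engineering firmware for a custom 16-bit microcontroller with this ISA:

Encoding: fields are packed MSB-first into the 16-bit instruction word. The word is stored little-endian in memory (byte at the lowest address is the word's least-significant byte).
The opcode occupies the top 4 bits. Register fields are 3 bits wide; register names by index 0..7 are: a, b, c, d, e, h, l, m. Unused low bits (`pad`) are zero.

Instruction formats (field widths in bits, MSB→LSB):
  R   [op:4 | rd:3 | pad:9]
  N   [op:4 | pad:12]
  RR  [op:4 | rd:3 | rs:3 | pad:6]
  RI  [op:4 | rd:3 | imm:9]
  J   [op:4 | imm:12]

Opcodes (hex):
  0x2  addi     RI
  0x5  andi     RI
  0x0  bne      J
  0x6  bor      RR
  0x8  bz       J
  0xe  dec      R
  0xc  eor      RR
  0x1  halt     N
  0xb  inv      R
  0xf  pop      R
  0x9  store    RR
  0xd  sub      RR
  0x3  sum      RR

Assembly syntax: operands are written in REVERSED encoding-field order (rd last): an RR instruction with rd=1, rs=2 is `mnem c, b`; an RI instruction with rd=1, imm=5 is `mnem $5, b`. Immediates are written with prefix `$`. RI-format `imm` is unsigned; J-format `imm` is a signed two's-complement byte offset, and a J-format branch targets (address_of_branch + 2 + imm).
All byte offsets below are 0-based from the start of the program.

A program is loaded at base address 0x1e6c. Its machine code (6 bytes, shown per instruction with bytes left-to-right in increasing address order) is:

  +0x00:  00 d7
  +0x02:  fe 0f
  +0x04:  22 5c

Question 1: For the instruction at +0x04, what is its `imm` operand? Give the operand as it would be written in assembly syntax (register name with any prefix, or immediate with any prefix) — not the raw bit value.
@+04  little-endian(22 5c) = 0x5c22
  op=0x5c22>>12=0x5 ⇒ andi (RI)
  rd: (w>>9)&0x7=0x6 → l
  imm: (w>>0)&0x1ff=0x22 → $34

$34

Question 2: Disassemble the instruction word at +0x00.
@+00  little-endian(00 d7) = 0xd700
  opcode bits[15:12]=0xd: sub/RR
  [11:9] rd=3 = d
  [8:6] rs=4 = e

sub e, d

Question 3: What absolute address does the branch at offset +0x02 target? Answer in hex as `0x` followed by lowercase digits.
off 0x02: read fe 0f as little → 0x0ffe
  op=0x0ffe>>12=0x0 ⇒ bne (J)
  [11:0] imm=4094 (s12→-2) = $-2
  target = base 0x1e6c + off 0x02 + 2 + imm -2 = 0x1e6e

0x1e6e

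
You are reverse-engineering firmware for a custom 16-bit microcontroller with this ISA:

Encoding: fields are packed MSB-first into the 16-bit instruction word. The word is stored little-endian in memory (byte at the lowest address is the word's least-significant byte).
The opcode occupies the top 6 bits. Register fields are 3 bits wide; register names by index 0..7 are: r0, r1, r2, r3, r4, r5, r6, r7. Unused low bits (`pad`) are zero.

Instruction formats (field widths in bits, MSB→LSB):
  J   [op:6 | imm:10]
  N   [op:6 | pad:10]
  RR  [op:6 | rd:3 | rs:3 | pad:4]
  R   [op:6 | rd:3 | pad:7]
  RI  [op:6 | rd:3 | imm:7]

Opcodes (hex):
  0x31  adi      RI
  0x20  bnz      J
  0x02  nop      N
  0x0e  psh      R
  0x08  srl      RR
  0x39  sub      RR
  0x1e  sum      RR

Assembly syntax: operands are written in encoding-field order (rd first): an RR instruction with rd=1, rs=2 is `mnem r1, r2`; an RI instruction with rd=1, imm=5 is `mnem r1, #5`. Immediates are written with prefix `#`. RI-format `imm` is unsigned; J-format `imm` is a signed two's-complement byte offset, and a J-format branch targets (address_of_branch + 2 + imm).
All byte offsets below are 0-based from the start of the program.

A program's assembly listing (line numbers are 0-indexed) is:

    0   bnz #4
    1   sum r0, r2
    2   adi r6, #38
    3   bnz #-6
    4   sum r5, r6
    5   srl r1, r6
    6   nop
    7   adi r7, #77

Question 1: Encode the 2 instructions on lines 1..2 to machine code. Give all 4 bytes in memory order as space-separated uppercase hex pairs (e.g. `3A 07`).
20 78 26 C7

1. sum fields op=0x1e:6|rd=0:3|rs=2:3|pad=0:4 → word 7820h → 20 78
2. adi fields op=0x31:6|rd=6:3|imm=38:7 → word c726h → 26 c7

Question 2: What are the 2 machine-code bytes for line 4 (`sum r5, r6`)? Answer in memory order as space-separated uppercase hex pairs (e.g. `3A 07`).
E0 7A

L4: sum op=0x1e:6|rd=5:3|rs=6:3|pad=0:4 ⇒ 0x7ae0 ⇒ little e0 7a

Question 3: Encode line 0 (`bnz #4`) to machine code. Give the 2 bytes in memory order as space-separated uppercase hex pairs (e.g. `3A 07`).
04 80

line 0 (bnz): pack op=0x20:6|imm=4:10 = 0x8004; little→ 04 80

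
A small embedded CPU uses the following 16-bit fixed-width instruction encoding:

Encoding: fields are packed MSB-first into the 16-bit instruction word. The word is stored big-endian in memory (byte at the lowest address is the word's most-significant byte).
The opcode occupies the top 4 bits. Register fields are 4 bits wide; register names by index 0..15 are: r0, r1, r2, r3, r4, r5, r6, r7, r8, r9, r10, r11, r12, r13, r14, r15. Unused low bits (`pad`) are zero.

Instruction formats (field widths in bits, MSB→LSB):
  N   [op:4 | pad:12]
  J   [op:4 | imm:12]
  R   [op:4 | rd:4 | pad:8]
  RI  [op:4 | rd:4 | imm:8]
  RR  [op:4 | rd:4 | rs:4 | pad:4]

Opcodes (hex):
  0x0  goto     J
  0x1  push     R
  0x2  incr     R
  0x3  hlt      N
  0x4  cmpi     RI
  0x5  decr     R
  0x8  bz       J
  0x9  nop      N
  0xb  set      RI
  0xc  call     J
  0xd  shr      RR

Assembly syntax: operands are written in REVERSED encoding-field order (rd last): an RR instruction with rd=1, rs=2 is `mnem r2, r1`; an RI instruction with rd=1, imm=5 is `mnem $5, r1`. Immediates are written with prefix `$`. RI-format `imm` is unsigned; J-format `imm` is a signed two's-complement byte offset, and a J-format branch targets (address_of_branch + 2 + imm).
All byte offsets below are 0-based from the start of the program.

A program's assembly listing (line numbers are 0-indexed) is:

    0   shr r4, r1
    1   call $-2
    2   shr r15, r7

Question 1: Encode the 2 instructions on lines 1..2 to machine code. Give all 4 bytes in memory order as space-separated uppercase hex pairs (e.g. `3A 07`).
CF FE D7 F0

line 1 (call): pack op=0xc:4|imm=-2:12 = 0xcffe; big→ cf fe
line 2 (shr): pack op=0xd:4|rd=7:4|rs=15:4|pad=0:4 = 0xd7f0; big→ d7 f0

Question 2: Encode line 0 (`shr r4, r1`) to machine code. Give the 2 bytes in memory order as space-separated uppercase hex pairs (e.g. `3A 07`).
line 0 (shr): pack op=0xd:4|rd=1:4|rs=4:4|pad=0:4 = 0xd140; big→ d1 40

D1 40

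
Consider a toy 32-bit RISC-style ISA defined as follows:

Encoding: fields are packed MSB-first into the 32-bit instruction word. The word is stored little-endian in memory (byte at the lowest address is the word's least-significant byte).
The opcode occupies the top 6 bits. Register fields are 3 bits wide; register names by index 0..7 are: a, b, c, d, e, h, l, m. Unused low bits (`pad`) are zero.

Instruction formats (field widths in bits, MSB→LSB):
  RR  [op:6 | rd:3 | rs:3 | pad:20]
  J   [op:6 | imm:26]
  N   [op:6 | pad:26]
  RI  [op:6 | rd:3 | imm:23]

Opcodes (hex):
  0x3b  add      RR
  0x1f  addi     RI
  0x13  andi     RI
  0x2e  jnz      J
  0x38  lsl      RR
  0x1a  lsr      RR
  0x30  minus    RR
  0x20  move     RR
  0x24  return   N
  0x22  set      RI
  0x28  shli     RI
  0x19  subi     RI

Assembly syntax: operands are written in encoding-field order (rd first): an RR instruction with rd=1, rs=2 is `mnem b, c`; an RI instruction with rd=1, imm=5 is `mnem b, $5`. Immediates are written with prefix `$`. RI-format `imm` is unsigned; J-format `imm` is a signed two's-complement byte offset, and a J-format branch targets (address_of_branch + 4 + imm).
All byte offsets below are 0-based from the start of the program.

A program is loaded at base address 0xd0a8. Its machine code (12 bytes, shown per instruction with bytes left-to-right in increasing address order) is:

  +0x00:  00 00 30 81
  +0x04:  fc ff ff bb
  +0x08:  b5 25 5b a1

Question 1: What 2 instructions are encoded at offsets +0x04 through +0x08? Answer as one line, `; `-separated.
[04] fc ff ff bb → 0xbbfffffc
  top 6b → 0x2e → jnz [J]
  imm: (w>>0)&0x3ffffff=0x3fffffc (s26→-4) → $-4
[08] b5 25 5b a1 → 0xa15b25b5
  top 6b → 0x28 → shli [RI]
  rd: (w>>23)&0x7=0x2 → c
  imm: (w>>0)&0x7fffff=0x5b25b5 → $5973429

jnz $-4; shli c, $5973429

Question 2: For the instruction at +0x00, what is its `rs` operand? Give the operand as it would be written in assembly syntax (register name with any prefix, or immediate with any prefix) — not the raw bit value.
+0x00: 00 00 30 81 ⇒ word 0x81300000 (little)
  op=0x81300000>>26=0x20 ⇒ move (RR)
  rd@[25:23]=0x2 ⇒ c
  rs@[22:20]=0x3 ⇒ d

d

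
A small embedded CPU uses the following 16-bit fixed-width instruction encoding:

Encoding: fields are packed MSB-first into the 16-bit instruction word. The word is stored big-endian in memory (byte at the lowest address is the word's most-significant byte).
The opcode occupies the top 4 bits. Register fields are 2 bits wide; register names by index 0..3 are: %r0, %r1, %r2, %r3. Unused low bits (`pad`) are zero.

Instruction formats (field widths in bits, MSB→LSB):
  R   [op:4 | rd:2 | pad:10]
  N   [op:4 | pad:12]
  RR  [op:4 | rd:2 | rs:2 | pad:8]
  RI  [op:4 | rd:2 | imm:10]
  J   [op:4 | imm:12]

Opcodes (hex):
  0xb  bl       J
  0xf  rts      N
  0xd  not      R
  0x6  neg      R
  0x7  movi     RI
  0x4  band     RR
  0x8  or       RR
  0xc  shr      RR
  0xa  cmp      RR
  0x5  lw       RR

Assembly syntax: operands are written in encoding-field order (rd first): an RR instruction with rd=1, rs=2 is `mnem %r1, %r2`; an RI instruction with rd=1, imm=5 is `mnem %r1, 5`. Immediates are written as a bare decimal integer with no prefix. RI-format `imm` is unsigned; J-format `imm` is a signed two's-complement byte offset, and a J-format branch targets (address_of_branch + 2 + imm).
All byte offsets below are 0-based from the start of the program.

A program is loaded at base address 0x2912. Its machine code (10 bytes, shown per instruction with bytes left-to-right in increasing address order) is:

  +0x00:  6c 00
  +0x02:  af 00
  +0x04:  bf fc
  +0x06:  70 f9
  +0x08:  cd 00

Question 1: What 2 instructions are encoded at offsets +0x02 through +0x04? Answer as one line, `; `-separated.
cmp %r3, %r3; bl -4

[02] af 00 → 0xaf00
  top 4b → 0xa → cmp [RR]
  [11:10] rd=3 = %r3
  [9:8] rs=3 = %r3
[04] bf fc → 0xbffc
  top 4b → 0xb → bl [J]
  [11:0] imm=4092 (s12→-4) = -4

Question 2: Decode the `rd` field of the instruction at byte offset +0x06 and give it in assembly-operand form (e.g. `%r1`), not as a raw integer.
+0x06: 70 f9 ⇒ word 0x70f9 (big)
  opcode bits[15:12]=0x7: movi/RI
  rd@[11:10]=0x0 ⇒ %r0
  imm@[9:0]=0xf9 ⇒ 249

%r0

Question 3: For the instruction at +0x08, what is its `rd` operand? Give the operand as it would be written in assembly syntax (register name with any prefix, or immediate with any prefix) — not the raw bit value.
off 0x08: read cd 00 as big → 0xcd00
  op=0xcd00>>12=0xc ⇒ shr (RR)
  rd@[11:10]=0x3 ⇒ %r3
  rs@[9:8]=0x1 ⇒ %r1

%r3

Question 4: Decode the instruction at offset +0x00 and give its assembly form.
[00] 6c 00 → 0x6c00
  top 4b → 0x6 → neg [R]
  rd: (w>>10)&0x3=0x3 → %r3

neg %r3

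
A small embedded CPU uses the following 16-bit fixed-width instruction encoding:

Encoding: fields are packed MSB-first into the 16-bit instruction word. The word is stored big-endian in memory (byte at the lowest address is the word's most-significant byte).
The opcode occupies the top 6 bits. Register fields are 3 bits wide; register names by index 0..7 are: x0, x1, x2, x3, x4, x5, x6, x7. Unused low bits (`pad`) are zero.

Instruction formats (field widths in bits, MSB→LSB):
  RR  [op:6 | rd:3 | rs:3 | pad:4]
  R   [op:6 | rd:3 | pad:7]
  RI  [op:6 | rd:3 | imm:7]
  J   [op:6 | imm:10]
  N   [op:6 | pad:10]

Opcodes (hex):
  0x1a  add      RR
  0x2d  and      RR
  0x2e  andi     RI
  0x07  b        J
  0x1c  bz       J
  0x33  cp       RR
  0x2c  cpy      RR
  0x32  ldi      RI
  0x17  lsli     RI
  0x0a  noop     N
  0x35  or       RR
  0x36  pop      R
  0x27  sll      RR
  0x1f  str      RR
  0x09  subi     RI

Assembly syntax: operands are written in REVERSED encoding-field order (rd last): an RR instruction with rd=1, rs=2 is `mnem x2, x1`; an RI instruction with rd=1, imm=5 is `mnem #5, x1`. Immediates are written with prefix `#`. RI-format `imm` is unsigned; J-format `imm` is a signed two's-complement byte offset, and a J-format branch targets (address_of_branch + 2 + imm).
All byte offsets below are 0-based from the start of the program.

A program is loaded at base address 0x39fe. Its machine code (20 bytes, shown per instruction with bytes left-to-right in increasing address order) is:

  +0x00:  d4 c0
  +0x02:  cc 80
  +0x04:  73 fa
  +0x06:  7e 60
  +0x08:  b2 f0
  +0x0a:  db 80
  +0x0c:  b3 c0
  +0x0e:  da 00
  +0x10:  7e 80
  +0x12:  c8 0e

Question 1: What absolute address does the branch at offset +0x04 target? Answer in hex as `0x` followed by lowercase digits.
[04] 73 fa → 0x73fa
  top 6b → 0x1c → bz [J]
  imm: (w>>0)&0x3ff=0x3fa (s10→-6) → #-6
  target = base 0x39fe + off 0x04 + 2 + imm -6 = 0x39fe

0x39fe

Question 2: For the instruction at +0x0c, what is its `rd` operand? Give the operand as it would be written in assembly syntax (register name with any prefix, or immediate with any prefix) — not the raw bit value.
x7

[0c] b3 c0 → 0xb3c0
  opcode bits[15:10]=0x2c: cpy/RR
  rd: (w>>7)&0x7=0x7 → x7
  rs: (w>>4)&0x7=0x4 → x4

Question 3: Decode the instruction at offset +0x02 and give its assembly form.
cp x0, x1

@+02  big-endian(cc 80) = 0xcc80
  op=0xcc80>>10=0x33 ⇒ cp (RR)
  [9:7] rd=1 = x1
  [6:4] rs=0 = x0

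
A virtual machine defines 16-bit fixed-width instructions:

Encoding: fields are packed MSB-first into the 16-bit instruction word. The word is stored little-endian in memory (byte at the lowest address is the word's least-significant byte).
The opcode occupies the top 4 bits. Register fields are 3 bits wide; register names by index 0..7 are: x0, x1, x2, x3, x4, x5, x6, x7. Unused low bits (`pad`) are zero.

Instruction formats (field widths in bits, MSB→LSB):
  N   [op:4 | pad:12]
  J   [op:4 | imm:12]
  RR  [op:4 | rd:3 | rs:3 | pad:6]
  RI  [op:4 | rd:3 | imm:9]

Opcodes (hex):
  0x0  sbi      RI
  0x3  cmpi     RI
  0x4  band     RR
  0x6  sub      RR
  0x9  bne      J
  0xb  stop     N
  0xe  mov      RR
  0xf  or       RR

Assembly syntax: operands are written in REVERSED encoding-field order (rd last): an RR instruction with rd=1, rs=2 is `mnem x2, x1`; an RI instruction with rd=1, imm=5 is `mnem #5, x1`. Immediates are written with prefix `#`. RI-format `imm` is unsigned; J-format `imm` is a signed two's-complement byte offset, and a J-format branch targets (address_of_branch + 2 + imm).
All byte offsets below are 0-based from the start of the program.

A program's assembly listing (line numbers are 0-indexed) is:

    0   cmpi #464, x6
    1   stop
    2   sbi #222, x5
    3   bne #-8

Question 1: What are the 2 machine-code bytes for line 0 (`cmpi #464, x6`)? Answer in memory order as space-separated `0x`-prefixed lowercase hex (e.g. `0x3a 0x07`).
line 0 (cmpi): pack op=0x3:4|rd=6:3|imm=464:9 = 0x3dd0; little→ d0 3d

0xd0 0x3d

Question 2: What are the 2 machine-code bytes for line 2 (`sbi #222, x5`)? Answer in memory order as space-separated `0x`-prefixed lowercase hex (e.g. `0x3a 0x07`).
0xde 0x0a

2. sbi fields op=0x0:4|rd=5:3|imm=222:9 → word 0adeh → de 0a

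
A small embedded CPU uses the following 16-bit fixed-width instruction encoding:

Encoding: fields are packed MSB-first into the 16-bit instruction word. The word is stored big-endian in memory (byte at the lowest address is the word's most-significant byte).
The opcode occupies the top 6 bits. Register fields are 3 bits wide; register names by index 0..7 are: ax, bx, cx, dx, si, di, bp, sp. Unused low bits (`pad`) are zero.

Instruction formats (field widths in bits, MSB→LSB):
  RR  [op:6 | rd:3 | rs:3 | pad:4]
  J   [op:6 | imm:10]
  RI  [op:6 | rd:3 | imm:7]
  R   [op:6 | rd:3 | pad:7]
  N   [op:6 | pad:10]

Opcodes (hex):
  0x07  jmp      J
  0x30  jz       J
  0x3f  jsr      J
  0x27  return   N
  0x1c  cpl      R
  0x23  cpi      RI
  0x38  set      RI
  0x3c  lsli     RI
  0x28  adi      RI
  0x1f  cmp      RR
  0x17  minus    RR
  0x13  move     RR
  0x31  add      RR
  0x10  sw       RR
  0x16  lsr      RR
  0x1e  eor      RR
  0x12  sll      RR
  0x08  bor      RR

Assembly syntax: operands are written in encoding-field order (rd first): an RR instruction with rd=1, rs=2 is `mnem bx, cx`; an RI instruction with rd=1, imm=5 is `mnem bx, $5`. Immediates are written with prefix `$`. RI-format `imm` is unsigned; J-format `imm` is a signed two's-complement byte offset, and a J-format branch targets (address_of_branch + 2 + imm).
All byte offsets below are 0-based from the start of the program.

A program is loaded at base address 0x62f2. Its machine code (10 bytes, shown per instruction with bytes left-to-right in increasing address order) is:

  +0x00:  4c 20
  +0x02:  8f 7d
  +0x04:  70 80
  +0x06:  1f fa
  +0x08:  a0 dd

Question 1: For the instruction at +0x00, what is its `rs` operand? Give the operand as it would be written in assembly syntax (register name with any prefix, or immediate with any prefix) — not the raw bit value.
cx

off 0x00: read 4c 20 as big → 0x4c20
  top 6b → 0x13 → move [RR]
  rd: (w>>7)&0x7=0x0 → ax
  rs: (w>>4)&0x7=0x2 → cx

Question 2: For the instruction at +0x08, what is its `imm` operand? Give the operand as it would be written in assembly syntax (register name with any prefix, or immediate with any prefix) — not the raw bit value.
$93

+0x08: a0 dd ⇒ word 0xa0dd (big)
  opcode bits[15:10]=0x28: adi/RI
  [9:7] rd=1 = bx
  [6:0] imm=93 = $93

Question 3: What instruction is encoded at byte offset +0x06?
jmp $-6

+0x06: 1f fa ⇒ word 0x1ffa (big)
  top 6b → 0x7 → jmp [J]
  [9:0] imm=1018 (s10→-6) = $-6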